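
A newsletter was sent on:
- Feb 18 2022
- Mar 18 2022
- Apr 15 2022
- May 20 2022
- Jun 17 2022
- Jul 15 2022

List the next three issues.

These are Fridays at 28- or 35-day spacing (28, 28, 35, 28, 28).
The pattern: 3rd Friday of the month.
3rd Friday of August 2022: Aug 19 2022.
September 2022 — 3rd Friday is Sep 16 2022.
3rd Friday of October 2022: Oct 21 2022.

Aug 19 2022, Sep 16 2022, Oct 21 2022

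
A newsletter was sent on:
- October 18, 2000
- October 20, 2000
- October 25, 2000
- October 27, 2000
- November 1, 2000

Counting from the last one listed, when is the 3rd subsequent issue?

Every event lands on a Wednesday or Friday (gaps cycle 2, 5, 2, 5).
So the schedule is: every Wednesday and Friday.
Next Friday: November 3, 2000.
Next Wednesday: November 8, 2000.
The following Friday is November 10, 2000.

November 10, 2000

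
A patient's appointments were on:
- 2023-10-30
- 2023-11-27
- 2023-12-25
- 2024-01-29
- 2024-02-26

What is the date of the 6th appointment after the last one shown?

2024-08-26

Every date is a Monday; gaps 28, 28, 35, 28 days.
Each is the last Monday of its month (at least one falls on the 29th or later, ruling out '4th Monday').
Last Monday of March 2024: 2024-03-25.
April 2024 ends with Monday 2024-04-29.
May 2024 ends with Monday 2024-05-27.
June 2024 ends with Monday 2024-06-24.
Last Monday of July 2024: 2024-07-29.
August 2024 ends with Monday 2024-08-26.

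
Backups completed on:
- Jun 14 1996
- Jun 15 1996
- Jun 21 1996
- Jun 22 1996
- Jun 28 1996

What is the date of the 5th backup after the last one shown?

Jul 13 1996

Gaps: 1, 6, 1, 6 days — not constant, but cyclic with period 2.
The events fall on every Friday and Saturday.
Next Saturday: Jun 29 1996.
The following Friday is Jul 5 1996.
Next Saturday: Jul 6 1996.
Next Friday: Jul 12 1996.
The following Saturday is Jul 13 1996.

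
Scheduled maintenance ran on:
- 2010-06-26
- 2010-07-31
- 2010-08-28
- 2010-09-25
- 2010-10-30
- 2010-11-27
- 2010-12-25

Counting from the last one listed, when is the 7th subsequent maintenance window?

All Saturdays; the gaps (35, 28, 28, 35, 28, 28) vary with month length.
This is the last Saturday of each month.
Last Saturday of January 2011: 2011-01-29.
Last Saturday of February 2011: 2011-02-26.
March 2011 ends with Saturday 2011-03-26.
Last Saturday of April 2011: 2011-04-30.
Last Saturday of May 2011: 2011-05-28.
June 2011 ends with Saturday 2011-06-25.
Last Saturday of July 2011: 2011-07-30.

2011-07-30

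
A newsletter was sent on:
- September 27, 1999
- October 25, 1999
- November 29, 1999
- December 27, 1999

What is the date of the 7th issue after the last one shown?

July 31, 2000

Every date is a Monday; gaps 28, 35, 28 days.
Each is the last Monday of its month (at least one falls on the 29th or later, ruling out '4th Monday').
January 2000 ends with Monday January 31, 2000.
Last Monday of February 2000: February 28, 2000.
Last Monday of March 2000: March 27, 2000.
Last Monday of April 2000: April 24, 2000.
May 2000 ends with Monday May 29, 2000.
Last Monday of June 2000: June 26, 2000.
Last Monday of July 2000: July 31, 2000.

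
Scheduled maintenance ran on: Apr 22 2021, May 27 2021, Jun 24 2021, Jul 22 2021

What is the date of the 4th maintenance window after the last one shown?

All dates are Thursdays, 35, 28, 28 days apart.
Specifically, the 4th Thursday of each month.
4th Thursday of August 2021: Aug 26 2021.
September 2021 — 4th Thursday is Sep 23 2021.
4th Thursday of October 2021: Oct 28 2021.
4th Thursday of November 2021: Nov 25 2021.

Nov 25 2021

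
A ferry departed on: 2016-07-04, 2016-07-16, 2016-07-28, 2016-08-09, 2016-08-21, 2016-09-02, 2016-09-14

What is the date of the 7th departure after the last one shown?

2016-12-07

The spacing is 12, 12, 12, 12, 12, 12 days — always 12 days.
2016-09-14 + 12 days = 2016-09-26.
2016-09-26 + 12 days = 2016-10-08.
2016-10-08 + 12 days = 2016-10-20.
2016-10-20 + 12 days = 2016-11-01.
2016-11-01 + 12 days = 2016-11-13.
2016-11-13 + 12 days = 2016-11-25.
2016-11-25 + 12 days = 2016-12-07.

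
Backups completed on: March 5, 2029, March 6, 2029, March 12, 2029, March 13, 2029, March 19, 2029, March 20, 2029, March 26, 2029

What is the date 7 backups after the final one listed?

April 17, 2029

Every event lands on a Monday or Tuesday (gaps cycle 1, 6, 1, 6, 1, 6).
So the schedule is: every Monday and Tuesday.
Next Tuesday: March 27, 2029.
The following Monday is April 2, 2029.
Next Tuesday: April 3, 2029.
The following Monday is April 9, 2029.
Next Tuesday: April 10, 2029.
Next Monday: April 16, 2029.
Next Tuesday: April 17, 2029.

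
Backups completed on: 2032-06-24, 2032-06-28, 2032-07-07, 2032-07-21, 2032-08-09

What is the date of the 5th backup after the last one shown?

Intervals are 4, 9, 14, 19 days — an arithmetic progression with common difference 5.
Next gap: 24 days. 2032-08-09 + 24 days = 2032-09-02.
Next gap: 29 days. 2032-09-02 + 29 days = 2032-10-01.
Next gap: 34 days. 2032-10-01 + 34 days = 2032-11-04.
Next gap: 39 days. 2032-11-04 + 39 days = 2032-12-13.
Next gap: 44 days. 2032-12-13 + 44 days = 2033-01-26.

2033-01-26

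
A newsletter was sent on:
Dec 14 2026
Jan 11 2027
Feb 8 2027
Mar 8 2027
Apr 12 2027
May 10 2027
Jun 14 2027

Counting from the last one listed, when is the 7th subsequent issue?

All dates are Mondays, 28, 28, 28, 35, 28, 35 days apart.
Specifically, the 2nd Monday of each month.
July 2027 — 2nd Monday is Jul 12 2027.
2nd Monday of August 2027: Aug 9 2027.
September 2027 — 2nd Monday is Sep 13 2027.
October 2027 — 2nd Monday is Oct 11 2027.
2nd Monday of November 2027: Nov 8 2027.
2nd Monday of December 2027: Dec 13 2027.
January 2028 — 2nd Monday is Jan 10 2028.

Jan 10 2028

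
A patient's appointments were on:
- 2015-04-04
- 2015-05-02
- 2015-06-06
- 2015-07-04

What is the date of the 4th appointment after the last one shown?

Gaps: 28, 35, 28 days — a mix of 28 and 35. Every date is a Saturday.
Each is the 1st Saturday of its month.
August 2015 — 1st Saturday is 2015-08-01.
1st Saturday of September 2015: 2015-09-05.
October 2015 — 1st Saturday is 2015-10-03.
November 2015 — 1st Saturday is 2015-11-07.

2015-11-07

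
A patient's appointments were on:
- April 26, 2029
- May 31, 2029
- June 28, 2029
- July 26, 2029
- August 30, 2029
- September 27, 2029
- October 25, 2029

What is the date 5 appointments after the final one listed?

March 28, 2030

These are Thursdays with 35, 28, 28, 35, 28, 28-day gaps.
Each is the final Thursday of its month — May 31, 2029 is past the 28th, so '4th Thursday' doesn't fit.
November 2029 ends with Thursday November 29, 2029.
December 2029 ends with Thursday December 27, 2029.
January 2030 ends with Thursday January 31, 2030.
February 2030 ends with Thursday February 28, 2030.
Last Thursday of March 2030: March 28, 2030.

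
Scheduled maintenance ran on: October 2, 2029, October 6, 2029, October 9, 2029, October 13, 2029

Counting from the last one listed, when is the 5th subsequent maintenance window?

October 30, 2029

Every event lands on a Tuesday or Saturday (gaps cycle 4, 3, 4).
So the schedule is: every Tuesday and Saturday.
The following Tuesday is October 16, 2029.
Next Saturday: October 20, 2029.
The following Tuesday is October 23, 2029.
The following Saturday is October 27, 2029.
Next Tuesday: October 30, 2029.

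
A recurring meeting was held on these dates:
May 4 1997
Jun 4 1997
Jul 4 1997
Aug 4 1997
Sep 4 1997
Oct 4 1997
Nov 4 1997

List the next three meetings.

Dec 4 1997, Jan 4 1998, Feb 4 1998

Each date is the 4th; the gaps (31, 30, 31, 31, 30, 31) track the month lengths.
The rule is the 4th of each month.
December 1997: Dec 4 1997.
January 1998: Jan 4 1998.
February 1998: Feb 4 1998.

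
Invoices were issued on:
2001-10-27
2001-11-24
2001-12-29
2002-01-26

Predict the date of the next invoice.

2002-02-23

These are Saturdays with 28, 35, 28-day gaps.
Each is the final Saturday of its month — 2001-12-29 is past the 28th, so '4th Saturday' doesn't fit.
Last Saturday of February 2002: 2002-02-23.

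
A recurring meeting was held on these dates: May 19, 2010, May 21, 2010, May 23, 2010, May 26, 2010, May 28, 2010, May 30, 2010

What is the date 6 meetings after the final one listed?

The gap pattern 2, 2, 3, 2, 2 repeats every 3 events.
These are the Wednesdays, Fridays and Sundays of each week.
The following Wednesday is June 2, 2010.
The following Friday is June 4, 2010.
Next Sunday: June 6, 2010.
The following Wednesday is June 9, 2010.
The following Friday is June 11, 2010.
The following Sunday is June 13, 2010.

June 13, 2010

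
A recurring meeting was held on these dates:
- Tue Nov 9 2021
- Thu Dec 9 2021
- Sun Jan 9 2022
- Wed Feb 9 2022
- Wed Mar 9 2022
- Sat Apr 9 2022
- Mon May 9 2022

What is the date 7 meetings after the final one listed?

Fri Dec 9 2022

The day-of-month is always 9 (30, 31, 31, 28, 31, 30 days between events).
So this recurs on the 9th of each month.
June 2022: Thu Jun 9 2022.
July 2022: Sat Jul 9 2022.
Next: August 2022 → Tue Aug 9 2022.
September 2022: Fri Sep 9 2022.
October 2022: Sun Oct 9 2022.
November 2022: Wed Nov 9 2022.
December 2022: Fri Dec 9 2022.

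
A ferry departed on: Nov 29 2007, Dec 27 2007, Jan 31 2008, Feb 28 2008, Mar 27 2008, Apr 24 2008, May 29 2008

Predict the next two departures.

Every date is a Thursday; gaps 28, 35, 28, 28, 28, 35 days.
Each is the last Thursday of its month (at least one falls on the 29th or later, ruling out '4th Thursday').
Last Thursday of June 2008: Jun 26 2008.
Last Thursday of July 2008: Jul 31 2008.

Jun 26 2008, Jul 31 2008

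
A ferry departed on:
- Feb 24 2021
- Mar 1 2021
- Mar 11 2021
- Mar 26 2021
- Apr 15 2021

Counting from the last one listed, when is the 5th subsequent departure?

Oct 7 2021

The spacing grows by 5 each time: 5, 10, 15, 20 days.
Next gap: 25 days. Apr 15 2021 + 25 days = May 10 2021.
Next gap: 30 days. May 10 2021 + 30 days = Jun 9 2021.
Next gap: 35 days. Jun 9 2021 + 35 days = Jul 14 2021.
Next gap: 40 days. Jul 14 2021 + 40 days = Aug 23 2021.
Next gap: 45 days. Aug 23 2021 + 45 days = Oct 7 2021.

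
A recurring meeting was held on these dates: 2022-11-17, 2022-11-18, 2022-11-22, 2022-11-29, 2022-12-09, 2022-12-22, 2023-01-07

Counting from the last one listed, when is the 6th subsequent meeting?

Gaps: 1, 4, 7, 10, 13, 16 days — each gap is 3 larger than the previous one.
Next gap: 19 days. 2023-01-07 + 19 days = 2023-01-26.
Next gap: 22 days. 2023-01-26 + 22 days = 2023-02-17.
Next gap: 25 days. 2023-02-17 + 25 days = 2023-03-14.
Next gap: 28 days. 2023-03-14 + 28 days = 2023-04-11.
Next gap: 31 days. 2023-04-11 + 31 days = 2023-05-12.
Next gap: 34 days. 2023-05-12 + 34 days = 2023-06-15.

2023-06-15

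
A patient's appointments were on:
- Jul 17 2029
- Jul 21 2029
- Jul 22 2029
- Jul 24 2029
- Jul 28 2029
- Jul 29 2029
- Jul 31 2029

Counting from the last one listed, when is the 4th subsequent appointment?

Aug 11 2029

Every event lands on a Tuesday or Saturday or Sunday (gaps cycle 4, 1, 2, 4, 1, 2).
So the schedule is: every Tuesday, Saturday and Sunday.
The following Saturday is Aug 4 2029.
The following Sunday is Aug 5 2029.
Next Tuesday: Aug 7 2029.
Next Saturday: Aug 11 2029.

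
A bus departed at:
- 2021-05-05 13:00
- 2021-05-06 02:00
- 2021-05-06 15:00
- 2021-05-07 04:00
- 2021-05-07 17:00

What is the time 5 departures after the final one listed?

2021-05-10 10:00

Spacing: 13, 13, 13, 13 h — constant 13 h.
2021-05-07 17:00 + 13 h = 2021-05-08 06:00.
2021-05-08 06:00 + 13 h = 2021-05-08 19:00.
2021-05-08 19:00 + 13 h = 2021-05-09 08:00.
2021-05-09 08:00 + 13 h = 2021-05-09 21:00.
2021-05-09 21:00 + 13 h = 2021-05-10 10:00.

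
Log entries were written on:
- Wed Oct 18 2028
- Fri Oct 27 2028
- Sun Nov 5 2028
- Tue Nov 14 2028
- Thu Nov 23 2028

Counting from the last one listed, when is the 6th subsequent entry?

Gaps between consecutive events: 9, 9, 9, 9 days — a constant 9-day interval.
Thu Nov 23 2028 + 9 days = Sat Dec 2 2028.
Sat Dec 2 2028 + 9 days = Mon Dec 11 2028.
Mon Dec 11 2028 + 9 days = Wed Dec 20 2028.
Wed Dec 20 2028 + 9 days = Fri Dec 29 2028.
Fri Dec 29 2028 + 9 days = Sun Jan 7 2029.
Sun Jan 7 2029 + 9 days = Tue Jan 16 2029.

Tue Jan 16 2029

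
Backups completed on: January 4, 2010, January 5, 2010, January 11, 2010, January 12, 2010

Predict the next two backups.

Gaps: 1, 6, 1 days — not constant, but cyclic with period 2.
The events fall on every Monday and Tuesday.
The following Monday is January 18, 2010.
Next Tuesday: January 19, 2010.

January 18, 2010; January 19, 2010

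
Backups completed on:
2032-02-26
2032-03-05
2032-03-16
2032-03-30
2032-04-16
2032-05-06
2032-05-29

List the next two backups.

Intervals are 8, 11, 14, 17, 20, 23 days — an arithmetic progression with common difference 3.
Next gap: 26 days. 2032-05-29 + 26 days = 2032-06-24.
Next gap: 29 days. 2032-06-24 + 29 days = 2032-07-23.

2032-06-24, 2032-07-23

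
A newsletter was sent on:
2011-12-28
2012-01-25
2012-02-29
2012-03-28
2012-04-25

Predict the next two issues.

2012-05-30, 2012-06-27

These are Wednesdays with 28, 35, 28, 28-day gaps.
Each is the final Wednesday of its month — 2012-02-29 is past the 28th, so '4th Wednesday' doesn't fit.
May 2012 ends with Wednesday 2012-05-30.
June 2012 ends with Wednesday 2012-06-27.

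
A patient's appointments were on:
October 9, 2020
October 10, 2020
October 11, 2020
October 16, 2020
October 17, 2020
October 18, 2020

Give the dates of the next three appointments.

October 23, 2020; October 24, 2020; October 25, 2020

The gap pattern 1, 1, 5, 1, 1 repeats every 3 events.
These are the Fridays, Saturdays and Sundays of each week.
Next Friday: October 23, 2020.
Next Saturday: October 24, 2020.
The following Sunday is October 25, 2020.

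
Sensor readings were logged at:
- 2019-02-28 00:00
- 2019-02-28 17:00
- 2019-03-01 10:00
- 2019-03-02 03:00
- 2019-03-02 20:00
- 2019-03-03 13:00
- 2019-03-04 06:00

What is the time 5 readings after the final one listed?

2019-03-07 19:00

Spacing: 17, 17, 17, 17, 17, 17 h — constant 17 h.
2019-03-04 06:00 + 17 h = 2019-03-04 23:00.
2019-03-04 23:00 + 17 h = 2019-03-05 16:00.
2019-03-05 16:00 + 17 h = 2019-03-06 09:00.
2019-03-06 09:00 + 17 h = 2019-03-07 02:00.
2019-03-07 02:00 + 17 h = 2019-03-07 19:00.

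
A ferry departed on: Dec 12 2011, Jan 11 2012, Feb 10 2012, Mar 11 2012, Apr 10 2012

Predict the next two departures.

May 10 2012, Jun 9 2012

Gaps between consecutive events: 30, 30, 30, 30 days — a constant 30-day interval.
Apr 10 2012 + 30 days = May 10 2012.
May 10 2012 + 30 days = Jun 9 2012.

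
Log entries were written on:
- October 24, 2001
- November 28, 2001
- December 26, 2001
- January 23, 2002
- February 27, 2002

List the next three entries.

Gaps: 35, 28, 28, 35 days — a mix of 28 and 35. Every date is a Wednesday.
Each is the 4th Wednesday of its month.
March 2002 — 4th Wednesday is March 27, 2002.
4th Wednesday of April 2002: April 24, 2002.
May 2002 — 4th Wednesday is May 22, 2002.

March 27, 2002; April 24, 2002; May 22, 2002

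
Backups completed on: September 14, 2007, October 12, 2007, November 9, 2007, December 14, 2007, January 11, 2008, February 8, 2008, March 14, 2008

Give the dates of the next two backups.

Gaps: 28, 28, 35, 28, 28, 35 days — a mix of 28 and 35. Every date is a Friday.
Each is the 2nd Friday of its month.
April 2008 — 2nd Friday is April 11, 2008.
May 2008 — 2nd Friday is May 9, 2008.

April 11, 2008; May 9, 2008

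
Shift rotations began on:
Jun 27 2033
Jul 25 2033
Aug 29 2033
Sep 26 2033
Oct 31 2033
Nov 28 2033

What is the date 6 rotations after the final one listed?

May 29 2034

All Mondays; the gaps (28, 35, 28, 35, 28) vary with month length.
This is the last Monday of each month.
December 2033 ends with Monday Dec 26 2033.
Last Monday of January 2034: Jan 30 2034.
Last Monday of February 2034: Feb 27 2034.
March 2034 ends with Monday Mar 27 2034.
Last Monday of April 2034: Apr 24 2034.
Last Monday of May 2034: May 29 2034.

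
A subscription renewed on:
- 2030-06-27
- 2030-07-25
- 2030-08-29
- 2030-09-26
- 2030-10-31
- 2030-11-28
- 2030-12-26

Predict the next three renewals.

2031-01-30, 2031-02-27, 2031-03-27

Every date is a Thursday; gaps 28, 35, 28, 35, 28, 28 days.
Each is the last Thursday of its month (at least one falls on the 29th or later, ruling out '4th Thursday').
January 2031 ends with Thursday 2031-01-30.
February 2031 ends with Thursday 2031-02-27.
March 2031 ends with Thursday 2031-03-27.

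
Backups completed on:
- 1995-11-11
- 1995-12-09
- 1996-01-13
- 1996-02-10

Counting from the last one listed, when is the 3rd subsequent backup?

1996-05-11

Gaps: 28, 35, 28 days — a mix of 28 and 35. Every date is a Saturday.
Each is the 2nd Saturday of its month.
2nd Saturday of March 1996: 1996-03-09.
April 1996 — 2nd Saturday is 1996-04-13.
May 1996 — 2nd Saturday is 1996-05-11.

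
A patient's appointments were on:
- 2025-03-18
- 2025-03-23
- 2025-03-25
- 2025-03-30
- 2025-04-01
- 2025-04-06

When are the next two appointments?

2025-04-08, 2025-04-13

Gaps: 5, 2, 5, 2, 5 days — not constant, but cyclic with period 2.
The events fall on every Tuesday and Sunday.
Next Tuesday: 2025-04-08.
Next Sunday: 2025-04-13.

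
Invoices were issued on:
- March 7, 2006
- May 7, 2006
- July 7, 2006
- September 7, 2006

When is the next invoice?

Gaps: 61, 61, 62 days — not constant. Every event is on the 7th of the month.
Pattern: the 7th of every 2 months.
November 2006: November 7, 2006.

November 7, 2006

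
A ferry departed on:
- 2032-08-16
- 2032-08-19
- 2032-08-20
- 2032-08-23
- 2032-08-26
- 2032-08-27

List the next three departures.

Every event lands on a Monday or Thursday or Friday (gaps cycle 3, 1, 3, 3, 1).
So the schedule is: every Monday, Thursday and Friday.
Next Monday: 2032-08-30.
The following Thursday is 2032-09-02.
The following Friday is 2032-09-03.

2032-08-30, 2032-09-02, 2032-09-03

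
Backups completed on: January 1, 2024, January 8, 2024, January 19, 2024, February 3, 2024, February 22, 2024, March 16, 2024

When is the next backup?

April 12, 2024

Gaps: 7, 11, 15, 19, 23 days — each gap is 4 larger than the previous one.
Next gap: 27 days. March 16, 2024 + 27 days = April 12, 2024.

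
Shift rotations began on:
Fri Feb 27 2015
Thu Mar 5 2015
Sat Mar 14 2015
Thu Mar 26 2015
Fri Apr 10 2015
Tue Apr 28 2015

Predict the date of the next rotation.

Tue May 19 2015

The spacing grows by 3 each time: 6, 9, 12, 15, 18 days.
Next gap: 21 days. Tue Apr 28 2015 + 21 days = Tue May 19 2015.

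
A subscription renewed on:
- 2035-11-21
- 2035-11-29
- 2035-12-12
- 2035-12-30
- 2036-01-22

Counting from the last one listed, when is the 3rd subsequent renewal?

Intervals are 8, 13, 18, 23 days — an arithmetic progression with common difference 5.
Next gap: 28 days. 2036-01-22 + 28 days = 2036-02-19.
Next gap: 33 days. 2036-02-19 + 33 days = 2036-03-23.
Next gap: 38 days. 2036-03-23 + 38 days = 2036-04-30.

2036-04-30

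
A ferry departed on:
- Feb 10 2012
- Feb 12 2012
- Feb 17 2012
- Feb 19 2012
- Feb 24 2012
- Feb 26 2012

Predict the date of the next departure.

Every event lands on a Friday or Sunday (gaps cycle 2, 5, 2, 5, 2).
So the schedule is: every Friday and Sunday.
Next Friday: Mar 2 2012.

Mar 2 2012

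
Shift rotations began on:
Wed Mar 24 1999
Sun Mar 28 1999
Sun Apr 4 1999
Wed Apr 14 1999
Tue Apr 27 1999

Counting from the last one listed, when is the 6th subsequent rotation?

The spacing grows by 3 each time: 4, 7, 10, 13 days.
Next gap: 16 days. Tue Apr 27 1999 + 16 days = Thu May 13 1999.
Next gap: 19 days. Thu May 13 1999 + 19 days = Tue Jun 1 1999.
Next gap: 22 days. Tue Jun 1 1999 + 22 days = Wed Jun 23 1999.
Next gap: 25 days. Wed Jun 23 1999 + 25 days = Sun Jul 18 1999.
Next gap: 28 days. Sun Jul 18 1999 + 28 days = Sun Aug 15 1999.
Next gap: 31 days. Sun Aug 15 1999 + 31 days = Wed Sep 15 1999.

Wed Sep 15 1999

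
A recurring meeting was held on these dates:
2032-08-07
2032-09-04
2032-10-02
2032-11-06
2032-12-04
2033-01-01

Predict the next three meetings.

2033-02-05, 2033-03-05, 2033-04-02

These are Saturdays at 28- or 35-day spacing (28, 28, 35, 28, 28).
The pattern: 1st Saturday of the month.
February 2033 — 1st Saturday is 2033-02-05.
1st Saturday of March 2033: 2033-03-05.
April 2033 — 1st Saturday is 2033-04-02.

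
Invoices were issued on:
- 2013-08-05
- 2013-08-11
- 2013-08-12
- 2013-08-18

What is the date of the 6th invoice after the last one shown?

Every event lands on a Monday or Sunday (gaps cycle 6, 1, 6).
So the schedule is: every Monday and Sunday.
Next Monday: 2013-08-19.
The following Sunday is 2013-08-25.
The following Monday is 2013-08-26.
Next Sunday: 2013-09-01.
Next Monday: 2013-09-02.
Next Sunday: 2013-09-08.

2013-09-08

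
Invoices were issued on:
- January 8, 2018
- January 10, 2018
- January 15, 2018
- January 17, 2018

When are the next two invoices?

January 22, 2018; January 24, 2018

The gap pattern 2, 5, 2 repeats every 2 events.
These are the Mondays and Wednesdays of each week.
Next Monday: January 22, 2018.
The following Wednesday is January 24, 2018.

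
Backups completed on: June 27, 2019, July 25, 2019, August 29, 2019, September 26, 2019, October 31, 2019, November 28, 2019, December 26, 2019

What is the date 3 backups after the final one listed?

These are Thursdays with 28, 35, 28, 35, 28, 28-day gaps.
Each is the final Thursday of its month — August 29, 2019 is past the 28th, so '4th Thursday' doesn't fit.
January 2020 ends with Thursday January 30, 2020.
Last Thursday of February 2020: February 27, 2020.
March 2020 ends with Thursday March 26, 2020.

March 26, 2020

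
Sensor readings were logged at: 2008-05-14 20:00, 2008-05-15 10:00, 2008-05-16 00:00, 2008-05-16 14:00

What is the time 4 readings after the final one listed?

2008-05-18 22:00

The interval is a steady 14 hours (14, 14, 14).
2008-05-16 14:00 + 14 h = 2008-05-17 04:00.
2008-05-17 04:00 + 14 h = 2008-05-17 18:00.
2008-05-17 18:00 + 14 h = 2008-05-18 08:00.
2008-05-18 08:00 + 14 h = 2008-05-18 22:00.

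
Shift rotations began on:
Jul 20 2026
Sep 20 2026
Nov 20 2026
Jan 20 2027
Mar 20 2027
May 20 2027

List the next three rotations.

Gaps: 62, 61, 61, 59, 61 days — not constant. Every event is on the 20th of the month.
Pattern: the 20th of every 2 months.
Next: July 2027 → Jul 20 2027.
Next: September 2027 → Sep 20 2027.
Next: November 2027 → Nov 20 2027.

Jul 20 2027, Sep 20 2027, Nov 20 2027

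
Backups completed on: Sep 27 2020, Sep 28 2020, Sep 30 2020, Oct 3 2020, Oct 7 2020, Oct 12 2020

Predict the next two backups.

Oct 18 2020, Oct 25 2020

Gaps: 1, 2, 3, 4, 5 days — each gap is 1 larger than the previous one.
Next gap: 6 days. Oct 12 2020 + 6 days = Oct 18 2020.
Next gap: 7 days. Oct 18 2020 + 7 days = Oct 25 2020.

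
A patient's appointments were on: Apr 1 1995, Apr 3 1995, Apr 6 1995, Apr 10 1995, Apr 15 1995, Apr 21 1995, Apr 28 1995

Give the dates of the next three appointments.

May 6 1995, May 15 1995, May 25 1995

Gaps: 2, 3, 4, 5, 6, 7 days — each gap is 1 larger than the previous one.
Next gap: 8 days. Apr 28 1995 + 8 days = May 6 1995.
Next gap: 9 days. May 6 1995 + 9 days = May 15 1995.
Next gap: 10 days. May 15 1995 + 10 days = May 25 1995.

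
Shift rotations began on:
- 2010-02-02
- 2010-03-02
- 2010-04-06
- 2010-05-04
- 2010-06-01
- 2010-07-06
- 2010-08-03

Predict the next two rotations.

2010-09-07, 2010-10-05

These are Tuesdays at 28- or 35-day spacing (28, 35, 28, 28, 35, 28).
The pattern: 1st Tuesday of the month.
1st Tuesday of September 2010: 2010-09-07.
October 2010 — 1st Tuesday is 2010-10-05.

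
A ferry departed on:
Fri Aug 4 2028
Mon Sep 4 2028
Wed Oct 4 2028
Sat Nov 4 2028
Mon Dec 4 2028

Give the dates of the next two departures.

Thu Jan 4 2029, Sun Feb 4 2029

Gaps: 31, 30, 31, 30 days — not constant. Every event is on the 4th of the month.
Pattern: the 4th of each month.
Next: January 2029 → Thu Jan 4 2029.
Next: February 2029 → Sun Feb 4 2029.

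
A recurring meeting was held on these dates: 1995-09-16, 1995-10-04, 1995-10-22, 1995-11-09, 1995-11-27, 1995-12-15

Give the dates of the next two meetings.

1996-01-02, 1996-01-20

Gaps between consecutive events: 18, 18, 18, 18, 18 days — a constant 18-day interval.
1995-12-15 + 18 days = 1996-01-02.
1996-01-02 + 18 days = 1996-01-20.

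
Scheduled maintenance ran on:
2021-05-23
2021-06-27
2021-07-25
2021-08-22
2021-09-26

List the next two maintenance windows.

2021-10-24, 2021-11-28

All dates are Sundays, 35, 28, 28, 35 days apart.
Specifically, the 4th Sunday of each month.
4th Sunday of October 2021: 2021-10-24.
4th Sunday of November 2021: 2021-11-28.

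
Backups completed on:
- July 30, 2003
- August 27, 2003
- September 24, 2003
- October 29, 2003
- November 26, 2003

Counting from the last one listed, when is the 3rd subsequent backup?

Every date is a Wednesday; gaps 28, 28, 35, 28 days.
Each is the last Wednesday of its month (at least one falls on the 29th or later, ruling out '4th Wednesday').
December 2003 ends with Wednesday December 31, 2003.
Last Wednesday of January 2004: January 28, 2004.
February 2004 ends with Wednesday February 25, 2004.

February 25, 2004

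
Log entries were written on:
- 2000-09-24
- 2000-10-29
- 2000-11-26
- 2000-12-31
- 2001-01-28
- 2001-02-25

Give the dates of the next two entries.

All Sundays; the gaps (35, 28, 35, 28, 28) vary with month length.
This is the last Sunday of each month.
March 2001 ends with Sunday 2001-03-25.
Last Sunday of April 2001: 2001-04-29.

2001-03-25, 2001-04-29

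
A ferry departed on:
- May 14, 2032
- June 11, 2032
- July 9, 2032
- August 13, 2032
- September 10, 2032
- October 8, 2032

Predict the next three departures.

November 12, 2032; December 10, 2032; January 14, 2033

Gaps: 28, 28, 35, 28, 28 days — a mix of 28 and 35. Every date is a Friday.
Each is the 2nd Friday of its month.
November 2032 — 2nd Friday is November 12, 2032.
2nd Friday of December 2032: December 10, 2032.
January 2033 — 2nd Friday is January 14, 2033.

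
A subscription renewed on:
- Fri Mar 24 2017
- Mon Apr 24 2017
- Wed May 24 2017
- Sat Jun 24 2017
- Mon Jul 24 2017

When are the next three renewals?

Thu Aug 24 2017, Sun Sep 24 2017, Tue Oct 24 2017

Gaps: 31, 30, 31, 30 days — not constant. Every event is on the 24th of the month.
Pattern: the 24th of each month.
August 2017: Thu Aug 24 2017.
Next: September 2017 → Sun Sep 24 2017.
Next: October 2017 → Tue Oct 24 2017.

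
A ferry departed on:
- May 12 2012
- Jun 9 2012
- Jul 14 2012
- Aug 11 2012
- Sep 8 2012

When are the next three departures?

Oct 13 2012, Nov 10 2012, Dec 8 2012

Gaps: 28, 35, 28, 28 days — a mix of 28 and 35. Every date is a Saturday.
Each is the 2nd Saturday of its month.
October 2012 — 2nd Saturday is Oct 13 2012.
2nd Saturday of November 2012: Nov 10 2012.
December 2012 — 2nd Saturday is Dec 8 2012.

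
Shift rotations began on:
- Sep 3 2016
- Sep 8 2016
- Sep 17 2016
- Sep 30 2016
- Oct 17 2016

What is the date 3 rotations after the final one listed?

Dec 31 2016

The spacing grows by 4 each time: 5, 9, 13, 17 days.
Next gap: 21 days. Oct 17 2016 + 21 days = Nov 7 2016.
Next gap: 25 days. Nov 7 2016 + 25 days = Dec 2 2016.
Next gap: 29 days. Dec 2 2016 + 29 days = Dec 31 2016.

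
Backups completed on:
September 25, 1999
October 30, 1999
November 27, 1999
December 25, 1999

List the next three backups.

These are Saturdays with 35, 28, 28-day gaps.
Each is the final Saturday of its month — October 30, 1999 is past the 28th, so '4th Saturday' doesn't fit.
Last Saturday of January 2000: January 29, 2000.
Last Saturday of February 2000: February 26, 2000.
Last Saturday of March 2000: March 25, 2000.

January 29, 2000; February 26, 2000; March 25, 2000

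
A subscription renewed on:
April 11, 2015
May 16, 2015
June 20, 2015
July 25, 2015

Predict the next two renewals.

Every event comes 35 days after the last (35, 35, 35).
July 25, 2015 + 35 days = August 29, 2015.
August 29, 2015 + 35 days = October 3, 2015.

August 29, 2015; October 3, 2015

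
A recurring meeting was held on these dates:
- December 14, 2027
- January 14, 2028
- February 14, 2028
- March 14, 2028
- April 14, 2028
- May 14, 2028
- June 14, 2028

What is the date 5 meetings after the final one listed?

November 14, 2028

Gaps: 31, 31, 29, 31, 30, 31 days — not constant. Every event is on the 14th of the month.
Pattern: the 14th of each month.
Next: July 2028 → July 14, 2028.
August 2028: August 14, 2028.
September 2028: September 14, 2028.
Next: October 2028 → October 14, 2028.
November 2028: November 14, 2028.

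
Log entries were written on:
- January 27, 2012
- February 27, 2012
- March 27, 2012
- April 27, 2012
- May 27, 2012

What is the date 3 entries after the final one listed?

August 27, 2012

The day-of-month is always 27 (31, 29, 31, 30 days between events).
So this recurs on the 27th of each month.
Next: June 2012 → June 27, 2012.
Next: July 2012 → July 27, 2012.
Next: August 2012 → August 27, 2012.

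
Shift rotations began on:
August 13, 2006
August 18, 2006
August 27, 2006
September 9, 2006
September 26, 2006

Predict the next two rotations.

Intervals are 5, 9, 13, 17 days — an arithmetic progression with common difference 4.
Next gap: 21 days. September 26, 2006 + 21 days = October 17, 2006.
Next gap: 25 days. October 17, 2006 + 25 days = November 11, 2006.

October 17, 2006; November 11, 2006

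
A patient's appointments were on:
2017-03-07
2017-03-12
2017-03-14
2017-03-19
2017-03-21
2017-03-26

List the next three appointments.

2017-03-28, 2017-04-02, 2017-04-04

Every event lands on a Tuesday or Sunday (gaps cycle 5, 2, 5, 2, 5).
So the schedule is: every Tuesday and Sunday.
Next Tuesday: 2017-03-28.
Next Sunday: 2017-04-02.
The following Tuesday is 2017-04-04.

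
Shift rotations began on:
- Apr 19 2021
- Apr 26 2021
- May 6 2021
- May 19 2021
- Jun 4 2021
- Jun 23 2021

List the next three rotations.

Gaps: 7, 10, 13, 16, 19 days — each gap is 3 larger than the previous one.
Next gap: 22 days. Jun 23 2021 + 22 days = Jul 15 2021.
Next gap: 25 days. Jul 15 2021 + 25 days = Aug 9 2021.
Next gap: 28 days. Aug 9 2021 + 28 days = Sep 6 2021.

Jul 15 2021, Aug 9 2021, Sep 6 2021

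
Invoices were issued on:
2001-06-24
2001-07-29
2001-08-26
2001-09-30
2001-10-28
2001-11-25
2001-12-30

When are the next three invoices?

2002-01-27, 2002-02-24, 2002-03-31

These are Sundays with 35, 28, 35, 28, 28, 35-day gaps.
Each is the final Sunday of its month — 2001-07-29 is past the 28th, so '4th Sunday' doesn't fit.
January 2002 ends with Sunday 2002-01-27.
Last Sunday of February 2002: 2002-02-24.
March 2002 ends with Sunday 2002-03-31.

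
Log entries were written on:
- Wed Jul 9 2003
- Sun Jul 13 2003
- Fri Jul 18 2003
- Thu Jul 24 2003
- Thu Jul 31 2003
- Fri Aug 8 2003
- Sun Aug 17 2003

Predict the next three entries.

Wed Aug 27 2003, Sun Sep 7 2003, Fri Sep 19 2003

Gaps: 4, 5, 6, 7, 8, 9 days — each gap is 1 larger than the previous one.
Next gap: 10 days. Sun Aug 17 2003 + 10 days = Wed Aug 27 2003.
Next gap: 11 days. Wed Aug 27 2003 + 11 days = Sun Sep 7 2003.
Next gap: 12 days. Sun Sep 7 2003 + 12 days = Fri Sep 19 2003.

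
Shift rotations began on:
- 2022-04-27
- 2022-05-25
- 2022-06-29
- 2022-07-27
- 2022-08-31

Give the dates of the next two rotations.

These are Wednesdays with 28, 35, 28, 35-day gaps.
Each is the final Wednesday of its month — 2022-06-29 is past the 28th, so '4th Wednesday' doesn't fit.
September 2022 ends with Wednesday 2022-09-28.
Last Wednesday of October 2022: 2022-10-26.

2022-09-28, 2022-10-26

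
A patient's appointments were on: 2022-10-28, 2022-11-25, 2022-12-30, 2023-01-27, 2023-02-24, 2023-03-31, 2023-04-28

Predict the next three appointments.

2023-05-26, 2023-06-30, 2023-07-28

These are Fridays with 28, 35, 28, 28, 35, 28-day gaps.
Each is the final Friday of its month — 2022-12-30 is past the 28th, so '4th Friday' doesn't fit.
May 2023 ends with Friday 2023-05-26.
Last Friday of June 2023: 2023-06-30.
Last Friday of July 2023: 2023-07-28.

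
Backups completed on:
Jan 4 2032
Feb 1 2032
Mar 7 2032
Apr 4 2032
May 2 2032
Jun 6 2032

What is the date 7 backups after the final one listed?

All dates are Sundays, 28, 35, 28, 28, 35 days apart.
Specifically, the 1st Sunday of each month.
1st Sunday of July 2032: Jul 4 2032.
August 2032 — 1st Sunday is Aug 1 2032.
September 2032 — 1st Sunday is Sep 5 2032.
October 2032 — 1st Sunday is Oct 3 2032.
November 2032 — 1st Sunday is Nov 7 2032.
December 2032 — 1st Sunday is Dec 5 2032.
January 2033 — 1st Sunday is Jan 2 2033.

Jan 2 2033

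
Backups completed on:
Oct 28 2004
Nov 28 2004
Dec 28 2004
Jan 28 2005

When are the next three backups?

The day-of-month is always 28 (31, 30, 31 days between events).
So this recurs on the 28th of each month.
Next: February 2005 → Feb 28 2005.
March 2005: Mar 28 2005.
April 2005: Apr 28 2005.

Feb 28 2005, Mar 28 2005, Apr 28 2005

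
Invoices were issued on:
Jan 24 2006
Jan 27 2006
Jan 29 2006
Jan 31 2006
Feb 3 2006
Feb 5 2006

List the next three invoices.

Every event lands on a Tuesday or Friday or Sunday (gaps cycle 3, 2, 2, 3, 2).
So the schedule is: every Tuesday, Friday and Sunday.
The following Tuesday is Feb 7 2006.
The following Friday is Feb 10 2006.
The following Sunday is Feb 12 2006.

Feb 7 2006, Feb 10 2006, Feb 12 2006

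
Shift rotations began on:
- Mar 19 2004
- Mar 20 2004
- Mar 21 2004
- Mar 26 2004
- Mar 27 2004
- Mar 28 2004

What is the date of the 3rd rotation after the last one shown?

Gaps: 1, 1, 5, 1, 1 days — not constant, but cyclic with period 3.
The events fall on every Friday, Saturday and Sunday.
Next Friday: Apr 2 2004.
Next Saturday: Apr 3 2004.
Next Sunday: Apr 4 2004.

Apr 4 2004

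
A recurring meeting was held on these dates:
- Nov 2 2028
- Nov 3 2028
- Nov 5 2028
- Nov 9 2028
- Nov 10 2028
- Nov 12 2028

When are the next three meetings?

The gap pattern 1, 2, 4, 1, 2 repeats every 3 events.
These are the Thursdays, Fridays and Sundays of each week.
Next Thursday: Nov 16 2028.
The following Friday is Nov 17 2028.
The following Sunday is Nov 19 2028.

Nov 16 2028, Nov 17 2028, Nov 19 2028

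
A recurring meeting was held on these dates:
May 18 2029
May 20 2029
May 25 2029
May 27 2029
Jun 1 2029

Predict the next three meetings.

Jun 3 2029, Jun 8 2029, Jun 10 2029

Every event lands on a Friday or Sunday (gaps cycle 2, 5, 2, 5).
So the schedule is: every Friday and Sunday.
The following Sunday is Jun 3 2029.
The following Friday is Jun 8 2029.
Next Sunday: Jun 10 2029.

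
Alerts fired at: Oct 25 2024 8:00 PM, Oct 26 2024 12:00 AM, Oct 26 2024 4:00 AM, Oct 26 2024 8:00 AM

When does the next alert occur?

The interval is a steady 4 hours (4, 4, 4).
Oct 26 2024 8:00 AM + 4 h = Oct 26 2024 12:00 PM.

Oct 26 2024 12:00 PM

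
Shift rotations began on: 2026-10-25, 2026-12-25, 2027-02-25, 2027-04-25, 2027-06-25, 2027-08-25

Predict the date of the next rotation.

Gaps: 61, 62, 59, 61, 61 days — not constant. Every event is on the 25th of the month.
Pattern: the 25th of every 2 months.
Next: October 2027 → 2027-10-25.

2027-10-25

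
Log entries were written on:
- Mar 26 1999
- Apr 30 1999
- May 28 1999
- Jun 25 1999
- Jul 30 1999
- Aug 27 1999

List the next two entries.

All Fridays; the gaps (35, 28, 28, 35, 28) vary with month length.
This is the last Friday of each month.
Last Friday of September 1999: Sep 24 1999.
October 1999 ends with Friday Oct 29 1999.

Sep 24 1999, Oct 29 1999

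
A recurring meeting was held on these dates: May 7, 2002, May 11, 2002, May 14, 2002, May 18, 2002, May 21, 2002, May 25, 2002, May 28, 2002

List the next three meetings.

Every event lands on a Tuesday or Saturday (gaps cycle 4, 3, 4, 3, 4, 3).
So the schedule is: every Tuesday and Saturday.
Next Saturday: June 1, 2002.
Next Tuesday: June 4, 2002.
The following Saturday is June 8, 2002.

June 1, 2002; June 4, 2002; June 8, 2002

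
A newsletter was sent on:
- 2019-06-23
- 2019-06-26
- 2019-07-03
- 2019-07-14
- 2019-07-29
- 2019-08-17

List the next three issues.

2019-09-09, 2019-10-06, 2019-11-06

Gaps: 3, 7, 11, 15, 19 days — each gap is 4 larger than the previous one.
Next gap: 23 days. 2019-08-17 + 23 days = 2019-09-09.
Next gap: 27 days. 2019-09-09 + 27 days = 2019-10-06.
Next gap: 31 days. 2019-10-06 + 31 days = 2019-11-06.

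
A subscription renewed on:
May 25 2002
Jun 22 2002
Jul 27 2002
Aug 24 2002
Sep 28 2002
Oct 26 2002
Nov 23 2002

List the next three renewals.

All dates are Saturdays, 28, 35, 28, 35, 28, 28 days apart.
Specifically, the 4th Saturday of each month.
December 2002 — 4th Saturday is Dec 28 2002.
January 2003 — 4th Saturday is Jan 25 2003.
February 2003 — 4th Saturday is Feb 22 2003.

Dec 28 2002, Jan 25 2003, Feb 22 2003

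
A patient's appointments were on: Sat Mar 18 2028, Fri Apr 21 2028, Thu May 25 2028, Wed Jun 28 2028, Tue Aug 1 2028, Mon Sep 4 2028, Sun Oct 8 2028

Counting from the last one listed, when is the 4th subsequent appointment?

Wed Feb 21 2029

Every event comes 34 days after the last (34, 34, 34, 34, 34, 34).
Sun Oct 8 2028 + 34 days = Sat Nov 11 2028.
Sat Nov 11 2028 + 34 days = Fri Dec 15 2028.
Fri Dec 15 2028 + 34 days = Thu Jan 18 2029.
Thu Jan 18 2029 + 34 days = Wed Feb 21 2029.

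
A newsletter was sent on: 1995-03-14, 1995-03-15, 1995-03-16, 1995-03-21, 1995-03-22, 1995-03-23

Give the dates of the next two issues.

Gaps: 1, 1, 5, 1, 1 days — not constant, but cyclic with period 3.
The events fall on every Tuesday, Wednesday and Thursday.
The following Tuesday is 1995-03-28.
The following Wednesday is 1995-03-29.

1995-03-28, 1995-03-29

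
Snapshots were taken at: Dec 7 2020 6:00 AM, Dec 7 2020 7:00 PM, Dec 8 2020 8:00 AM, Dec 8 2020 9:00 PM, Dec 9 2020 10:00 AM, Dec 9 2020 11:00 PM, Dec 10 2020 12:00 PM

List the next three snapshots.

Spacing: 13, 13, 13, 13, 13, 13 h — constant 13 h.
Dec 10 2020 12:00 PM + 13 h = Dec 11 2020 1:00 AM.
Dec 11 2020 1:00 AM + 13 h = Dec 11 2020 2:00 PM.
Dec 11 2020 2:00 PM + 13 h = Dec 12 2020 3:00 AM.

Dec 11 2020 1:00 AM, Dec 11 2020 2:00 PM, Dec 12 2020 3:00 AM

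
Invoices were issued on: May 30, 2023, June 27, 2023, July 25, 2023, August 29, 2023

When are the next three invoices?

Every date is a Tuesday; gaps 28, 28, 35 days.
Each is the last Tuesday of its month (at least one falls on the 29th or later, ruling out '4th Tuesday').
September 2023 ends with Tuesday September 26, 2023.
October 2023 ends with Tuesday October 31, 2023.
November 2023 ends with Tuesday November 28, 2023.

September 26, 2023; October 31, 2023; November 28, 2023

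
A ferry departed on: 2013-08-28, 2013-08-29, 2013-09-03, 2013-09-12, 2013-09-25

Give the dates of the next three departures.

2013-10-12, 2013-11-02, 2013-11-27

The spacing grows by 4 each time: 1, 5, 9, 13 days.
Next gap: 17 days. 2013-09-25 + 17 days = 2013-10-12.
Next gap: 21 days. 2013-10-12 + 21 days = 2013-11-02.
Next gap: 25 days. 2013-11-02 + 25 days = 2013-11-27.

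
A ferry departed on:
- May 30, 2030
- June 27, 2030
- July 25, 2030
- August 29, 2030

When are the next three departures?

September 26, 2030; October 31, 2030; November 28, 2030

These are Thursdays with 28, 28, 35-day gaps.
Each is the final Thursday of its month — May 30, 2030 is past the 28th, so '4th Thursday' doesn't fit.
September 2030 ends with Thursday September 26, 2030.
October 2030 ends with Thursday October 31, 2030.
November 2030 ends with Thursday November 28, 2030.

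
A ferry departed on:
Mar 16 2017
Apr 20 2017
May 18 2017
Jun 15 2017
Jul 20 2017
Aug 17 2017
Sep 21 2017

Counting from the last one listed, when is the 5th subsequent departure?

Gaps: 35, 28, 28, 35, 28, 35 days — a mix of 28 and 35. Every date is a Thursday.
Each is the 3rd Thursday of its month.
3rd Thursday of October 2017: Oct 19 2017.
November 2017 — 3rd Thursday is Nov 16 2017.
December 2017 — 3rd Thursday is Dec 21 2017.
January 2018 — 3rd Thursday is Jan 18 2018.
February 2018 — 3rd Thursday is Feb 15 2018.

Feb 15 2018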